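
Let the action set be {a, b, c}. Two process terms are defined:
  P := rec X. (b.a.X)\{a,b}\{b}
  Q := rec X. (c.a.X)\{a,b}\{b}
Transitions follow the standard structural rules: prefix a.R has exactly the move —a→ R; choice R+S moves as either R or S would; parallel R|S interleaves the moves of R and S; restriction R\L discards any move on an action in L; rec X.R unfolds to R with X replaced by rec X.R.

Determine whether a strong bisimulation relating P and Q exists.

not bisimilar

P's transition system — 1 states:
  p0 = rec X. (b.a.X)\{a,b}\{b} | stopped
Q's transition system — 2 states:
  q0 = rec X. (c.a.X)\{a,b}\{b} | =c=> q1
  q1 = (a.(rec X. (c.a.X)\{a,b}\{b}))\{a,b}\{b} | stopped
Partition-refinement fixed point:
  B0 = {p0, q1}
  B1 = {q0}
p0 ∈ B0, q0 ∈ B1 → different blocks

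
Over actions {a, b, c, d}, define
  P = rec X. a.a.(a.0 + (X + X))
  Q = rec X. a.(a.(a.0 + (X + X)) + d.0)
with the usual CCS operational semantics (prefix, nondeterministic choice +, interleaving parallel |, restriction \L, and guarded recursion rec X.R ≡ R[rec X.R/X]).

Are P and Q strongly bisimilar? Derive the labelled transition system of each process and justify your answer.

not bisimilar

LTS(P): 4 reachable states
  m0 = rec X. a.a.(a.0 + (X + X)) | --a--▸ m1
  m1 = a.(a.0 + ((rec X. a.a.(a.0 + (X + X))) + (rec X. a.a.(a.0 + (X + X))))) | --a--▸ m2
  m2 = a.0 + ((rec X. a.a.(a.0 + (X + X))) + (rec X. a.a.(a.0 + (X + X)))) | --a--▸ m1, --a--▸ m3
  m3 = 0 | stopped
LTS(Q): 4 reachable states
  n0 = rec X. a.(a.(a.0 + (X + X)) + d.0) | --a--▸ n1
  n1 = a.(a.0 + ((rec X. a.(a.(a.0 + (X + X)) + d.0)) + (rec X. a.(a.(a.0 + (X + X)) + d.0)))) + d.0 | --a--▸ n2, --d--▸ n3
  n2 = a.0 + ((rec X. a.(a.(a.0 + (X + X)) + d.0)) + (rec X. a.(a.(a.0 + (X + X)) + d.0))) | --a--▸ n1, --a--▸ n3
  n3 = 0 | stopped
Coarsest stable partition (strong bisimilarity classes):
  B0 = {m0}
  B1 = {m1}
  B2 = {m2}
  B3 = {m3, n3}
  B4 = {n0}
  B5 = {n1}
  B6 = {n2}
m0 ∈ B0, n0 ∈ B4 → different blocks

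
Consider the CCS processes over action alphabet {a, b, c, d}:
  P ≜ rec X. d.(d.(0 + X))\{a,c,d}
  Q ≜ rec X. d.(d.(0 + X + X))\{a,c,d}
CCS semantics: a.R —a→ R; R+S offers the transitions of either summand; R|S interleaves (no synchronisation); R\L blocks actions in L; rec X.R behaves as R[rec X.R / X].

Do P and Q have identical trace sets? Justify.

trace-equivalent

Reachable graph of P (2 states):
  s0 = rec X. d.(d.(0 + X))\{a,c,d} | —d→ s1
  s1 = (d.(0 + (rec X. d.(d.(0 + X))\{a,c,d})))\{a,c,d} | ·
Reachable graph of Q (2 states):
  t0 = rec X. d.(d.(0 + X + X))\{a,c,d} | —d→ t1
  t1 = (d.(0 + (rec X. d.(d.(0 + X + X))\{a,c,d}) + (rec X. d.(d.(0 + X + X))\{a,c,d})))\{a,c,d} | ·
Bisimilarity quotient blocks:
  B0 = {s0, t0}
  B1 = {s1, t1}
s0 ∈ B0, t0 ∈ B0 → same block
Bisimilar ⇒ trace-equivalent.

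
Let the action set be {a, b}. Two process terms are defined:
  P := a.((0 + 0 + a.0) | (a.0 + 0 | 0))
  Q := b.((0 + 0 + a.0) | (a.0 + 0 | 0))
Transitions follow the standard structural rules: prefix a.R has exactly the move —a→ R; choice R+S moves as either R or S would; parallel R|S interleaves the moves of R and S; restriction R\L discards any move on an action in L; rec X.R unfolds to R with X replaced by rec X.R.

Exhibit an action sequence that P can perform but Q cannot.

LTS(P): 5 reachable states
  s0 = a.((0 + 0 + a.0) | (a.0 + 0 | 0)) :: -a-> s1
  s1 = (0 + 0 + a.0) | (a.0 + 0 | 0) :: -a-> s2, -a-> s3
  s2 = (0 + 0 + a.0) | 0 :: -a-> s4
  s3 = 0 | (a.0 + 0 | 0) :: -a-> s4
  s4 = 0 | 0 :: ∅
LTS(Q): 5 reachable states
  t0 = b.((0 + 0 + a.0) | (a.0 + 0 | 0)) :: -b-> t1
  t1 = (0 + 0 + a.0) | (a.0 + 0 | 0) :: -a-> t2, -a-> t3
  t2 = (0 + 0 + a.0) | 0 :: -a-> t4
  t3 = 0 | (a.0 + 0 | 0) :: -a-> t4
  t4 = 0 | 0 :: ∅
Executing a from P (initial set {s0}):
  after a @ step 1: {s1}
  ✓ P
Executing a from Q (initial set {t0}):
  after a @ step 1: ∅  — Q cannot continue

a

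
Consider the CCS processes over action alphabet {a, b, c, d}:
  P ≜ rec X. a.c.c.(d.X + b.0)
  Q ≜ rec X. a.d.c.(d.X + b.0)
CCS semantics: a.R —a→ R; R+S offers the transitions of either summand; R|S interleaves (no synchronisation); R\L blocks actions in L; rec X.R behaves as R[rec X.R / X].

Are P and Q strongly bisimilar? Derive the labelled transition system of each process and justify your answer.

not bisimilar

LTS(P): 5 reachable states
  m0 = rec X. a.c.c.(d.X + b.0) → ··a··> m1
  m1 = c.c.(d.(rec X. a.c.c.(d.X + b.0)) + b.0) → ··c··> m2
  m2 = c.(d.(rec X. a.c.c.(d.X + b.0)) + b.0) → ··c··> m3
  m3 = d.(rec X. a.c.c.(d.X + b.0)) + b.0 → ··b··> m4, ··d··> m0
  m4 = 0 → deadlocked
LTS(Q): 5 reachable states
  n0 = rec X. a.d.c.(d.X + b.0) → ··a··> n1
  n1 = d.c.(d.(rec X. a.d.c.(d.X + b.0)) + b.0) → ··d··> n2
  n2 = c.(d.(rec X. a.d.c.(d.X + b.0)) + b.0) → ··c··> n3
  n3 = d.(rec X. a.d.c.(d.X + b.0)) + b.0 → ··b··> n4, ··d··> n0
  n4 = 0 → deadlocked
Bisimilarity quotient blocks:
  B0 = {m0}
  B1 = {m1}
  B2 = {m2}
  B3 = {m3}
  B4 = {m4, n4}
  B5 = {n0}
  B6 = {n1}
  B7 = {n2}
  B8 = {n3}
m0 ∈ B0, n0 ∈ B5 → different blocks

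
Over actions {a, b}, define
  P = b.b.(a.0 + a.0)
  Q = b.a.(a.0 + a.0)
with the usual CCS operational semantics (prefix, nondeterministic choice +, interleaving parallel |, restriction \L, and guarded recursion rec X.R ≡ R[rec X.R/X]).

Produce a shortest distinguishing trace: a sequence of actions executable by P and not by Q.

P's transition system — 4 states:
  p0 = b.b.(a.0 + a.0) | --b--▸ p1
  p1 = b.(a.0 + a.0) | --b--▸ p2
  p2 = a.0 + a.0 | --a--▸ p3
  p3 = 0 | ·
Q's transition system — 4 states:
  q0 = b.a.(a.0 + a.0) | --b--▸ q1
  q1 = a.(a.0 + a.0) | --a--▸ q2
  q2 = a.0 + a.0 | --a--▸ q3
  q3 = 0 | ·
Run σ = ⟨bb⟩ on P: start {p0}
  [1] b ⇒ {p1}
  [2] b ⇒ {p2}
  — P admits the full trace.
Run σ = ⟨bb⟩ on Q: start {q0}
  [1] b ⇒ {q1}
  [2] b ⇒ no successor for Q

bb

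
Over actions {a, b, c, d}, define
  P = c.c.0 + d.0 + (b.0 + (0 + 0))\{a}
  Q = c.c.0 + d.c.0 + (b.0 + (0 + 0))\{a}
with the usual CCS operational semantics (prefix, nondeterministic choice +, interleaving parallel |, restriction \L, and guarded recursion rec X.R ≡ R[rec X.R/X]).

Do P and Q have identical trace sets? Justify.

P's transition system — 4 states:
  m0 = c.c.0 + d.0 + (b.0 + (0 + 0))\{a} | --b--▸ m1, --c--▸ m2, --d--▸ m3
  m1 = 0\{a} | stopped
  m2 = c.0 | --c--▸ m3
  m3 = 0 | stopped
Q's transition system — 4 states:
  n0 = c.c.0 + d.c.0 + (b.0 + (0 + 0))\{a} | --b--▸ n1, --c--▸ n2, --d--▸ n2
  n1 = 0\{a} | stopped
  n2 = c.0 | --c--▸ n3
  n3 = 0 | stopped
Run σ = ⟨dc⟩ on Q: start {n0}
  step 1 (d): {n2}
  step 2 (c): {n3}
  ✓ Q
Run σ = ⟨dc⟩ on P: start {m0}
  step 1 (d): {m3}
  step 2 (c): ∅ (P stuck)

trace-distinct — witness ⟨dc⟩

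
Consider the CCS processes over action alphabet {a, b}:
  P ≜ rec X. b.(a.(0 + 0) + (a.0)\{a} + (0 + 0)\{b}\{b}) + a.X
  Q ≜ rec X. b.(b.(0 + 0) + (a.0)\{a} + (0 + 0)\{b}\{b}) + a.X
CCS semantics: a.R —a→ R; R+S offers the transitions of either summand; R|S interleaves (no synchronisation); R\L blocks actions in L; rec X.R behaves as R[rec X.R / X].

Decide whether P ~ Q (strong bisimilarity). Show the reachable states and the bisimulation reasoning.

P's transition system — 3 states:
  m0 = rec X. b.(a.(0 + 0) + (a.0)\{a} + (0 + 0)\{b}\{b}) + a.X has moves ··a··> m0, ··b··> m1
  m1 = a.(0 + 0) + (a.0)\{a} + (0 + 0)\{b}\{b} has moves ··a··> m2
  m2 = 0 + 0 has moves (no moves)
Q's transition system — 3 states:
  n0 = rec X. b.(b.(0 + 0) + (a.0)\{a} + (0 + 0)\{b}\{b}) + a.X has moves ··a··> n0, ··b··> n1
  n1 = b.(0 + 0) + (a.0)\{a} + (0 + 0)\{b}\{b} has moves ··b··> n2
  n2 = 0 + 0 has moves (no moves)
Coarsest stable partition (strong bisimilarity classes):
  B0 = {m0}
  B1 = {m1}
  B2 = {m2, n2}
  B3 = {n0}
  B4 = {n1}
m0 ∈ B0, n0 ∈ B3 → different blocks

not bisimilar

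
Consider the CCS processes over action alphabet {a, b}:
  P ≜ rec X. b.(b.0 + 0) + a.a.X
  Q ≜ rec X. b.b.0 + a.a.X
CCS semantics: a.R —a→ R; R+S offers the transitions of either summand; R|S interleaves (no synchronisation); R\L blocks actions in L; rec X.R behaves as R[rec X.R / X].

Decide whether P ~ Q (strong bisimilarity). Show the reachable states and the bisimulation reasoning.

LTS(P): 4 reachable states
  u0 = rec X. b.(b.0 + 0) + a.a.X | —a→ u1, —b→ u2
  u1 = a.(rec X. b.(b.0 + 0) + a.a.X) | —a→ u0
  u2 = b.0 + 0 | —b→ u3
  u3 = 0 | ·
LTS(Q): 4 reachable states
  v0 = rec X. b.b.0 + a.a.X | —a→ v1, —b→ v2
  v1 = a.(rec X. b.b.0 + a.a.X) | —a→ v0
  v2 = b.0 | —b→ v3
  v3 = 0 | ·
Partition-refinement fixed point:
  B0 = {u0, v0}
  B1 = {u2, v2}
  B2 = {u3, v3}
  B3 = {u1, v1}
u0 ∈ B0, v0 ∈ B0 → same block

YES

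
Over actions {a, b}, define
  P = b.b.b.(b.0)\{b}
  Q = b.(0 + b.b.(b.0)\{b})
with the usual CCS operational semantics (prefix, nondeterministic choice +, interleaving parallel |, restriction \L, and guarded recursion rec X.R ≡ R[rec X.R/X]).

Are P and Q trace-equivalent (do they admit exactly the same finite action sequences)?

traces(P) = traces(Q)

Reachable graph of P (4 states):
  p0 = b.b.b.(b.0)\{b} has moves --b--▸ p1
  p1 = b.b.(b.0)\{b} has moves --b--▸ p2
  p2 = b.(b.0)\{b} has moves --b--▸ p3
  p3 = (b.0)\{b} has moves ∅
Reachable graph of Q (4 states):
  q0 = b.(0 + b.b.(b.0)\{b}) has moves --b--▸ q1
  q1 = 0 + b.b.(b.0)\{b} has moves --b--▸ q2
  q2 = b.(b.0)\{b} has moves --b--▸ q3
  q3 = (b.0)\{b} has moves ∅
Coarsest stable partition (strong bisimilarity classes):
  B0 = {p0, q0}
  B1 = {p1, q1}
  B2 = {p2, q2}
  B3 = {p3, q3}
p0 ∈ B0, q0 ∈ B0 → same block
Bisimilar ⇒ trace-equivalent.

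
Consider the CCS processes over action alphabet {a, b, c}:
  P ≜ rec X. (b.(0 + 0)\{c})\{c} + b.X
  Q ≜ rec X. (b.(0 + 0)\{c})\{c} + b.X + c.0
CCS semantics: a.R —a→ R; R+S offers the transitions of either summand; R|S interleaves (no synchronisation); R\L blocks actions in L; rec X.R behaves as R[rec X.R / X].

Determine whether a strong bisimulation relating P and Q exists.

P ≁ Q

LTS(P): 2 reachable states
  m0 = rec X. (b.(0 + 0)\{c})\{c} + b.X :: —b→ m0, —b→ m1
  m1 = (0 + 0)\{c}\{c} :: (no moves)
LTS(Q): 3 reachable states
  n0 = rec X. (b.(0 + 0)\{c})\{c} + b.X + c.0 :: —b→ n0, —b→ n1, —c→ n2
  n1 = (0 + 0)\{c}\{c} :: (no moves)
  n2 = 0 :: (no moves)
Partition-refinement fixed point:
  B0 = {m0}
  B1 = {m1, n1, n2}
  B2 = {n0}
m0 ∈ B0, n0 ∈ B2 → different blocks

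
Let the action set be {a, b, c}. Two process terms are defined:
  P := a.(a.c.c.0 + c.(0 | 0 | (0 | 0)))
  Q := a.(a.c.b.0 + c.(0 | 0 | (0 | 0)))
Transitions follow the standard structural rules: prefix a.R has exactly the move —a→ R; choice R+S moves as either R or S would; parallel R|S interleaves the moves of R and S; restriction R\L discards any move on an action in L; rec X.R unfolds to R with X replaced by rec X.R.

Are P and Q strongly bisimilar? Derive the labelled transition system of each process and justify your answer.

NO

P's transition system — 6 states:
  p0 = a.(a.c.c.0 + c.(0 | 0 | (0 | 0))) ⊢ -a-> p1
  p1 = a.c.c.0 + c.(0 | 0 | (0 | 0)) ⊢ -a-> p2, -c-> p3
  p2 = c.c.0 ⊢ -c-> p4
  p3 = 0 | 0 | (0 | 0) ⊢ (no moves)
  p4 = c.0 ⊢ -c-> p5
  p5 = 0 ⊢ (no moves)
Q's transition system — 6 states:
  q0 = a.(a.c.b.0 + c.(0 | 0 | (0 | 0))) ⊢ -a-> q1
  q1 = a.c.b.0 + c.(0 | 0 | (0 | 0)) ⊢ -a-> q2, -c-> q3
  q2 = c.b.0 ⊢ -c-> q4
  q3 = 0 | 0 | (0 | 0) ⊢ (no moves)
  q4 = b.0 ⊢ -b-> q5
  q5 = 0 ⊢ (no moves)
Bisimilarity quotient blocks:
  B0 = {p0}
  B1 = {p1}
  B2 = {p3, p5, q3, q5}
  B3 = {p2}
  B4 = {p4}
  B5 = {q0}
  B6 = {q1}
  B7 = {q2}
  B8 = {q4}
p0 ∈ B0, q0 ∈ B5 → different blocks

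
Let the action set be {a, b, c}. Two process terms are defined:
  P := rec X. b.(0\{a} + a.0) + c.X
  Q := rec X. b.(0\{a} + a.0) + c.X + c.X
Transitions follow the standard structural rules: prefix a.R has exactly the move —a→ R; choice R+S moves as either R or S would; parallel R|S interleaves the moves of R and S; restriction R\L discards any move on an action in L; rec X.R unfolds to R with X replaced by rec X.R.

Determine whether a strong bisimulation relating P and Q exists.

P ~ Q

Reachable graph of P (3 states):
  p0 = rec X. b.(0\{a} + a.0) + c.X → —b→ p1, —c→ p0
  p1 = 0\{a} + a.0 → —a→ p2
  p2 = 0 → ·
Reachable graph of Q (3 states):
  q0 = rec X. b.(0\{a} + a.0) + c.X + c.X → —b→ q1, —c→ q0
  q1 = 0\{a} + a.0 → —a→ q2
  q2 = 0 → ·
Coarsest stable partition (strong bisimilarity classes):
  B0 = {p0, q0}
  B1 = {p1, q1}
  B2 = {p2, q2}
p0 ∈ B0, q0 ∈ B0 → same block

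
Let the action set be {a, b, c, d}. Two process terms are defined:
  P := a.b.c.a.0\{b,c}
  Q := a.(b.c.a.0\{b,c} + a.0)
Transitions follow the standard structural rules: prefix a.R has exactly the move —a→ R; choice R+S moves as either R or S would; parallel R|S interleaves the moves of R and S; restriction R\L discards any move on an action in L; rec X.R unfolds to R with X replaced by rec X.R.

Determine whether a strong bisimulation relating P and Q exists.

not bisimilar

LTS(P): 5 reachable states
  s0 = a.b.c.a.0\{b,c} has moves —a→ s1
  s1 = b.c.a.0\{b,c} has moves —b→ s2
  s2 = c.a.0\{b,c} has moves —c→ s3
  s3 = a.0\{b,c} has moves —a→ s4
  s4 = 0\{b,c} has moves deadlocked
LTS(Q): 6 reachable states
  t0 = a.(b.c.a.0\{b,c} + a.0) has moves —a→ t1
  t1 = b.c.a.0\{b,c} + a.0 has moves —a→ t2, —b→ t3
  t2 = 0 has moves deadlocked
  t3 = c.a.0\{b,c} has moves —c→ t4
  t4 = a.0\{b,c} has moves —a→ t5
  t5 = 0\{b,c} has moves deadlocked
Bisimilarity quotient blocks:
  B0 = {s0}
  B1 = {s1}
  B2 = {s2, t3}
  B3 = {s3, t4}
  B4 = {s4, t2, t5}
  B5 = {t0}
  B6 = {t1}
s0 ∈ B0, t0 ∈ B5 → different blocks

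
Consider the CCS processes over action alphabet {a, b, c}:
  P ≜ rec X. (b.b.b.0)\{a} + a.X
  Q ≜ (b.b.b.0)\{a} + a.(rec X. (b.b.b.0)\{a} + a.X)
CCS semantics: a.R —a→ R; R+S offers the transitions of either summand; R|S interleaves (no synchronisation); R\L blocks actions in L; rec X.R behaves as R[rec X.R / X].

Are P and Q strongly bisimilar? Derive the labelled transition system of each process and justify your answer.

bisimilar

LTS(P): 4 reachable states
  m0 = rec X. (b.b.b.0)\{a} + a.X ⊢ -a-> m0, -b-> m1
  m1 = (b.b.0)\{a} ⊢ -b-> m2
  m2 = (b.0)\{a} ⊢ -b-> m3
  m3 = 0\{a} ⊢ (no moves)
LTS(Q): 5 reachable states
  n0 = (b.b.b.0)\{a} + a.(rec X. (b.b.b.0)\{a} + a.X) ⊢ -a-> n1, -b-> n2
  n1 = rec X. (b.b.b.0)\{a} + a.X ⊢ -a-> n1, -b-> n2
  n2 = (b.b.0)\{a} ⊢ -b-> n3
  n3 = (b.0)\{a} ⊢ -b-> n4
  n4 = 0\{a} ⊢ (no moves)
Coarsest stable partition (strong bisimilarity classes):
  B0 = {m0, n0, n1}
  B1 = {m1, n2}
  B2 = {m2, n3}
  B3 = {m3, n4}
m0 ∈ B0, n0 ∈ B0 → same block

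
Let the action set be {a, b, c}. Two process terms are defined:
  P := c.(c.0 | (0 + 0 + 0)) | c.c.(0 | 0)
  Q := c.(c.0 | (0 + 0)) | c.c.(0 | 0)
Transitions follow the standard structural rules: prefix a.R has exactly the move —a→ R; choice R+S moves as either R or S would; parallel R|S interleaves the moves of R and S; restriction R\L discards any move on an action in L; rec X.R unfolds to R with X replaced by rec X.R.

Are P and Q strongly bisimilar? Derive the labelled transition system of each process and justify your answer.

P ~ Q

Reachable graph of P (9 states):
  p0 = c.(c.0 | (0 + 0 + 0)) | c.c.(0 | 0) | =c=> p1, =c=> p2
  p1 = c.(c.0 | (0 + 0 + 0)) | c.(0 | 0) | =c=> p3, =c=> p4
  p2 = c.0 | (0 + 0 + 0) | c.c.(0 | 0) | =c=> p4, =c=> p5
  p3 = c.(c.0 | (0 + 0 + 0)) | (0 | 0) | =c=> p6
  p4 = c.0 | (0 + 0 + 0) | c.(0 | 0) | =c=> p6, =c=> p7
  p5 = 0 | (0 + 0 + 0) | c.c.(0 | 0) | =c=> p7
  p6 = c.0 | (0 + 0 + 0) | (0 | 0) | =c=> p8
  p7 = 0 | (0 + 0 + 0) | c.(0 | 0) | =c=> p8
  p8 = 0 | (0 + 0 + 0) | (0 | 0) | stopped
Reachable graph of Q (9 states):
  q0 = c.(c.0 | (0 + 0)) | c.c.(0 | 0) | =c=> q1, =c=> q2
  q1 = c.(c.0 | (0 + 0)) | c.(0 | 0) | =c=> q3, =c=> q4
  q2 = c.0 | (0 + 0) | c.c.(0 | 0) | =c=> q4, =c=> q5
  q3 = c.(c.0 | (0 + 0)) | (0 | 0) | =c=> q6
  q4 = c.0 | (0 + 0) | c.(0 | 0) | =c=> q6, =c=> q7
  q5 = 0 | (0 + 0) | c.c.(0 | 0) | =c=> q7
  q6 = c.0 | (0 + 0) | (0 | 0) | =c=> q8
  q7 = 0 | (0 + 0) | c.(0 | 0) | =c=> q8
  q8 = 0 | (0 + 0) | (0 | 0) | stopped
Bisimilarity quotient blocks:
  B0 = {p0, q0}
  B1 = {p1, p2, q1, q2}
  B2 = {p3, p4, p5, q3, q4, q5}
  B3 = {p6, p7, q6, q7}
  B4 = {p8, q8}
p0 ∈ B0, q0 ∈ B0 → same block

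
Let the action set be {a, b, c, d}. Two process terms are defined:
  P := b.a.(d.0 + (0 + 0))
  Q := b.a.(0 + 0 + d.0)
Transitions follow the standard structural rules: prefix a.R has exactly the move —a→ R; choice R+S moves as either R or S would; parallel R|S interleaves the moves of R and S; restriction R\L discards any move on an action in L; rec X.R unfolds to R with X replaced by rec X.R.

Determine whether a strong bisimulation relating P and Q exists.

bisimilar

P's transition system — 4 states:
  s0 = b.a.(d.0 + (0 + 0)) → —b→ s1
  s1 = a.(d.0 + (0 + 0)) → —a→ s2
  s2 = d.0 + (0 + 0) → —d→ s3
  s3 = 0 → ∅
Q's transition system — 4 states:
  t0 = b.a.(0 + 0 + d.0) → —b→ t1
  t1 = a.(0 + 0 + d.0) → —a→ t2
  t2 = 0 + 0 + d.0 → —d→ t3
  t3 = 0 → ∅
Coarsest stable partition (strong bisimilarity classes):
  B0 = {s0, t0}
  B1 = {s1, t1}
  B2 = {s2, t2}
  B3 = {s3, t3}
s0 ∈ B0, t0 ∈ B0 → same block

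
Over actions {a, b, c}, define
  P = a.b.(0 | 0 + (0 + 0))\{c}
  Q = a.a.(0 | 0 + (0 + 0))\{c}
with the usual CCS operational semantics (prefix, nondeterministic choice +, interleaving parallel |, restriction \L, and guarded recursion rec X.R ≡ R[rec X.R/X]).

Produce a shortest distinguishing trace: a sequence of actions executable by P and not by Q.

ab

LTS(P): 3 reachable states
  u0 = a.b.(0 | 0 + (0 + 0))\{c} :: ··a··> u1
  u1 = b.(0 | 0 + (0 + 0))\{c} :: ··b··> u2
  u2 = (0 | 0 + (0 + 0))\{c} :: stopped
LTS(Q): 3 reachable states
  v0 = a.a.(0 | 0 + (0 + 0))\{c} :: ··a··> v1
  v1 = a.(0 | 0 + (0 + 0))\{c} :: ··a··> v2
  v2 = (0 | 0 + (0 + 0))\{c} :: stopped
Run σ = ⟨ab⟩ on P: start {u0}
  step 1 (a): {u1}
  step 2 (b): {u2}
  P completes σ.
Run σ = ⟨ab⟩ on Q: start {v0}
  step 1 (a): {v1}
  step 2 (b): ∅  — Q cannot continue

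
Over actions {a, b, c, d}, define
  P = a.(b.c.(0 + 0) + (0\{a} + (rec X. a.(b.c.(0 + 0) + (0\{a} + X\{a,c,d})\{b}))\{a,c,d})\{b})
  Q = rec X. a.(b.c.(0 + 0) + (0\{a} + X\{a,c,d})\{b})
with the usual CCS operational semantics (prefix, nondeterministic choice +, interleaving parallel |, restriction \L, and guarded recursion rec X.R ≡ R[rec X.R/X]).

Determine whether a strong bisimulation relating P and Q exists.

Reachable graph of P (4 states):
  u0 = a.(b.c.(0 + 0) + (0\{a} + (rec X. a.(b.c.(0 + 0) + (0\{a} + X\{a,c,d})\{b}))\{a,c,d})\{b}) ⊢ -a-> u1
  u1 = b.c.(0 + 0) + (0\{a} + (rec X. a.(b.c.(0 + 0) + (0\{a} + X\{a,c,d})\{b}))\{a,c,d})\{b} ⊢ -b-> u2
  u2 = c.(0 + 0) ⊢ -c-> u3
  u3 = 0 + 0 ⊢ stopped
Reachable graph of Q (4 states):
  v0 = rec X. a.(b.c.(0 + 0) + (0\{a} + X\{a,c,d})\{b}) ⊢ -a-> v1
  v1 = b.c.(0 + 0) + (0\{a} + (rec X. a.(b.c.(0 + 0) + (0\{a} + X\{a,c,d})\{b}))\{a,c,d})\{b} ⊢ -b-> v2
  v2 = c.(0 + 0) ⊢ -c-> v3
  v3 = 0 + 0 ⊢ stopped
Bisimilarity quotient blocks:
  B0 = {u0, v0}
  B1 = {u1, v1}
  B2 = {u2, v2}
  B3 = {u3, v3}
u0 ∈ B0, v0 ∈ B0 → same block

P ~ Q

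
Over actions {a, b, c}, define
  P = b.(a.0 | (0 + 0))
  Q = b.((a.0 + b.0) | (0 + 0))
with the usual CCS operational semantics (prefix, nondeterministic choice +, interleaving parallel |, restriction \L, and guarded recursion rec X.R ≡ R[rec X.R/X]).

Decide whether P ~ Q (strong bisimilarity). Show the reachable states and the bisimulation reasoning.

LTS(P): 3 reachable states
  s0 = b.(a.0 | (0 + 0)) → -b-> s1
  s1 = a.0 | (0 + 0) → -a-> s2
  s2 = 0 | (0 + 0) → (no moves)
LTS(Q): 3 reachable states
  t0 = b.((a.0 + b.0) | (0 + 0)) → -b-> t1
  t1 = (a.0 + b.0) | (0 + 0) → -a-> t2, -b-> t2
  t2 = 0 | (0 + 0) → (no moves)
Bisimilarity quotient blocks:
  B0 = {s0}
  B1 = {s1}
  B2 = {s2, t2}
  B3 = {t0}
  B4 = {t1}
s0 ∈ B0, t0 ∈ B3 → different blocks

NO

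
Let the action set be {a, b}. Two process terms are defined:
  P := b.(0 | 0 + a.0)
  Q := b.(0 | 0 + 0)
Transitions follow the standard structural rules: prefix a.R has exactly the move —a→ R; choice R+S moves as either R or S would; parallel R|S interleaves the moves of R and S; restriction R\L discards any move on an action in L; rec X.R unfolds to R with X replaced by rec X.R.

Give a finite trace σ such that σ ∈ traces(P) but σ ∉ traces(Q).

ba

LTS(P): 3 reachable states
  u0 = b.(0 | 0 + a.0) | ··b··> u1
  u1 = 0 | 0 + a.0 | ··a··> u2
  u2 = 0 | stopped
LTS(Q): 2 reachable states
  v0 = b.(0 | 0 + 0) | ··b··> v1
  v1 = 0 | 0 + 0 | stopped
Trace ⟨ba⟩ through P, begin at {u0}:
  step 1 (b): {u1}
  step 2 (a): {u2}
  — P admits the full trace.
Trace ⟨ba⟩ through Q, begin at {v0}:
  step 1 (b): {v1}
  step 2 (a): ∅  — Q cannot continue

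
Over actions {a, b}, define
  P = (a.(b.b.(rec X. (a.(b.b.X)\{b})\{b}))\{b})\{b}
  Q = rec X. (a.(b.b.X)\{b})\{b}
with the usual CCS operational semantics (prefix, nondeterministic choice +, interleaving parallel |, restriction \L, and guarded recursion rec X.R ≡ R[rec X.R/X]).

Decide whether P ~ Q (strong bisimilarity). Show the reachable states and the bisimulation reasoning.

YES

Reachable graph of P (2 states):
  s0 = (a.(b.b.(rec X. (a.(b.b.X)\{b})\{b}))\{b})\{b} ⊢ --a--▸ s1
  s1 = (b.b.(rec X. (a.(b.b.X)\{b})\{b}))\{b}\{b} ⊢ ∅
Reachable graph of Q (2 states):
  t0 = rec X. (a.(b.b.X)\{b})\{b} ⊢ --a--▸ t1
  t1 = (b.b.(rec X. (a.(b.b.X)\{b})\{b}))\{b}\{b} ⊢ ∅
Coarsest stable partition (strong bisimilarity classes):
  B0 = {s0, t0}
  B1 = {s1, t1}
s0 ∈ B0, t0 ∈ B0 → same block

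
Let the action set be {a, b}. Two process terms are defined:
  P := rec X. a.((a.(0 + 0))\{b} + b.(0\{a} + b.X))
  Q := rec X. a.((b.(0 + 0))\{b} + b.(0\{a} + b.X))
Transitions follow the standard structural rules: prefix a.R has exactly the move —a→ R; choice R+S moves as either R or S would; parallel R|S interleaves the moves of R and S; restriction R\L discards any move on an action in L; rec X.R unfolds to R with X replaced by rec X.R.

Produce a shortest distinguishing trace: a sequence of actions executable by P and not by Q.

Reachable graph of P (4 states):
  m0 = rec X. a.((a.(0 + 0))\{b} + b.(0\{a} + b.X)) has moves =a=> m1
  m1 = (a.(0 + 0))\{b} + b.(0\{a} + b.(rec X. a.((a.(0 + 0))\{b} + b.(0\{a} + b.X)))) has moves =a=> m2, =b=> m3
  m2 = (0 + 0)\{b} has moves (no moves)
  m3 = 0\{a} + b.(rec X. a.((a.(0 + 0))\{b} + b.(0\{a} + b.X))) has moves =b=> m0
Reachable graph of Q (3 states):
  n0 = rec X. a.((b.(0 + 0))\{b} + b.(0\{a} + b.X)) has moves =a=> n1
  n1 = (b.(0 + 0))\{b} + b.(0\{a} + b.(rec X. a.((b.(0 + 0))\{b} + b.(0\{a} + b.X)))) has moves =b=> n2
  n2 = 0\{a} + b.(rec X. a.((b.(0 + 0))\{b} + b.(0\{a} + b.X))) has moves =b=> n0
Run σ = ⟨aa⟩ on P: start {m0}
  [1] a ⇒ {m1}
  [2] a ⇒ {m2}
  — P admits the full trace.
Run σ = ⟨aa⟩ on Q: start {n0}
  [1] a ⇒ {n1}
  [2] a ⇒ no successor for Q

aa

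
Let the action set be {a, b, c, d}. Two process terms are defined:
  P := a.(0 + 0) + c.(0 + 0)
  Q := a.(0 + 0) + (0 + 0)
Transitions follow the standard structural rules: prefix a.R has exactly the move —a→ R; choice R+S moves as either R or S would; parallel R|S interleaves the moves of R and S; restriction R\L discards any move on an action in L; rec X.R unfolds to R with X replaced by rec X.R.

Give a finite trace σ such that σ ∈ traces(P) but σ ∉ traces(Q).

c

P's transition system — 2 states:
  u0 = a.(0 + 0) + c.(0 + 0) :: ··a··> u1, ··c··> u1
  u1 = 0 + 0 :: deadlocked
Q's transition system — 2 states:
  v0 = a.(0 + 0) + (0 + 0) :: ··a··> v1
  v1 = 0 + 0 :: deadlocked
Run σ = ⟨c⟩ on P: start {u0}
  [1] c ⇒ {u1}
  P completes σ.
Run σ = ⟨c⟩ on Q: start {v0}
  [1] c ⇒ no successor for Q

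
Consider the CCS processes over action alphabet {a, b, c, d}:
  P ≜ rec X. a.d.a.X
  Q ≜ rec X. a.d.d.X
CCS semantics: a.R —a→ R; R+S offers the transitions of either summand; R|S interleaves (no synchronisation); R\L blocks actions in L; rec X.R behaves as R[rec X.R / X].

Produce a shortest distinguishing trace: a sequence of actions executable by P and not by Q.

P's transition system — 3 states:
  u0 = rec X. a.d.a.X → -a-> u1
  u1 = d.a.(rec X. a.d.a.X) → -d-> u2
  u2 = a.(rec X. a.d.a.X) → -a-> u0
Q's transition system — 3 states:
  v0 = rec X. a.d.d.X → -a-> v1
  v1 = d.d.(rec X. a.d.d.X) → -d-> v2
  v2 = d.(rec X. a.d.d.X) → -d-> v0
Trace ⟨ada⟩ through P, begin at {u0}:
  after a @ step 1: {u1}
  after d @ step 2: {u2}
  after a @ step 3: {u0}
  ✓ P
Trace ⟨ada⟩ through Q, begin at {v0}:
  after a @ step 1: {v1}
  after d @ step 2: {v2}
  after a @ step 3: no successor for Q

ada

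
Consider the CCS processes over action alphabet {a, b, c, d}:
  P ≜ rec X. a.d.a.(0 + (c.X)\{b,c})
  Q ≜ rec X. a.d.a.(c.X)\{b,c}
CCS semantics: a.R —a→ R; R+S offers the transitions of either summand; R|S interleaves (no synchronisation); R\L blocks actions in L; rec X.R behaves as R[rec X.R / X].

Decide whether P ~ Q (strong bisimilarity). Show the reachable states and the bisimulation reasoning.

Reachable graph of P (4 states):
  s0 = rec X. a.d.a.(0 + (c.X)\{b,c}) :: --a--▸ s1
  s1 = d.a.(0 + (c.(rec X. a.d.a.(0 + (c.X)\{b,c})))\{b,c}) :: --d--▸ s2
  s2 = a.(0 + (c.(rec X. a.d.a.(0 + (c.X)\{b,c})))\{b,c}) :: --a--▸ s3
  s3 = 0 + (c.(rec X. a.d.a.(0 + (c.X)\{b,c})))\{b,c} :: deadlocked
Reachable graph of Q (4 states):
  t0 = rec X. a.d.a.(c.X)\{b,c} :: --a--▸ t1
  t1 = d.a.(c.(rec X. a.d.a.(c.X)\{b,c}))\{b,c} :: --d--▸ t2
  t2 = a.(c.(rec X. a.d.a.(c.X)\{b,c}))\{b,c} :: --a--▸ t3
  t3 = (c.(rec X. a.d.a.(c.X)\{b,c}))\{b,c} :: deadlocked
Coarsest stable partition (strong bisimilarity classes):
  B0 = {s0, t0}
  B1 = {s1, t1}
  B2 = {s2, t2}
  B3 = {s3, t3}
s0 ∈ B0, t0 ∈ B0 → same block

YES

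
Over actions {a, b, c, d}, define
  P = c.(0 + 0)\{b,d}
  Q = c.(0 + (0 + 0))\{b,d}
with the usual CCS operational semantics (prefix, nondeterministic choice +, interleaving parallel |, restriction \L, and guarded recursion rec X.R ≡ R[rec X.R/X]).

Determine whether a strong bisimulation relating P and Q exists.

LTS(P): 2 reachable states
  s0 = c.(0 + 0)\{b,d} ⊢ =c=> s1
  s1 = (0 + 0)\{b,d} ⊢ deadlocked
LTS(Q): 2 reachable states
  t0 = c.(0 + (0 + 0))\{b,d} ⊢ =c=> t1
  t1 = (0 + (0 + 0))\{b,d} ⊢ deadlocked
Bisimilarity quotient blocks:
  B0 = {s0, t0}
  B1 = {s1, t1}
s0 ∈ B0, t0 ∈ B0 → same block

bisimilar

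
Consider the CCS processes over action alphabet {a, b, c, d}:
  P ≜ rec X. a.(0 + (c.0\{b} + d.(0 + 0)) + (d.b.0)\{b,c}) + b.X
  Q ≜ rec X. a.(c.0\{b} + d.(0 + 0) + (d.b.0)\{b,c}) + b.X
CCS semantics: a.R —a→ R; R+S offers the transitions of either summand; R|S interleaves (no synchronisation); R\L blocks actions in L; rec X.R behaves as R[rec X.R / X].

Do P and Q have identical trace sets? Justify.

Reachable graph of P (5 states):
  u0 = rec X. a.(0 + (c.0\{b} + d.(0 + 0)) + (d.b.0)\{b,c}) + b.X → =a=> u1, =b=> u0
  u1 = 0 + (c.0\{b} + d.(0 + 0)) + (d.b.0)\{b,c} → =c=> u2, =d=> u3, =d=> u4
  u2 = 0\{b} → deadlocked
  u3 = (b.0)\{b,c} → deadlocked
  u4 = 0 + 0 → deadlocked
Reachable graph of Q (5 states):
  v0 = rec X. a.(c.0\{b} + d.(0 + 0) + (d.b.0)\{b,c}) + b.X → =a=> v1, =b=> v0
  v1 = c.0\{b} + d.(0 + 0) + (d.b.0)\{b,c} → =c=> v2, =d=> v3, =d=> v4
  v2 = 0\{b} → deadlocked
  v3 = (b.0)\{b,c} → deadlocked
  v4 = 0 + 0 → deadlocked
Coarsest stable partition (strong bisimilarity classes):
  B0 = {u0, v0}
  B1 = {u1, v1}
  B2 = {u2, u3, u4, v2, v3, v4}
u0 ∈ B0, v0 ∈ B0 → same block
Bisimilar ⇒ trace-equivalent.

trace-equivalent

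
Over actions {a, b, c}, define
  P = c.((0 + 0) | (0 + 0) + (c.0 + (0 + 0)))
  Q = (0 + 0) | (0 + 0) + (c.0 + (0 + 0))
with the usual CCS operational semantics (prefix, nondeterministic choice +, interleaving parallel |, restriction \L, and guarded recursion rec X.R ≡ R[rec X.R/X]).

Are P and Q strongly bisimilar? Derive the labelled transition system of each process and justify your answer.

not bisimilar

Reachable graph of P (3 states):
  p0 = c.((0 + 0) | (0 + 0) + (c.0 + (0 + 0))) | —c→ p1
  p1 = (0 + 0) | (0 + 0) + (c.0 + (0 + 0)) | —c→ p2
  p2 = 0 | stopped
Reachable graph of Q (2 states):
  q0 = (0 + 0) | (0 + 0) + (c.0 + (0 + 0)) | —c→ q1
  q1 = 0 | stopped
Bisimilarity quotient blocks:
  B0 = {p0}
  B1 = {p1, q0}
  B2 = {p2, q1}
p0 ∈ B0, q0 ∈ B1 → different blocks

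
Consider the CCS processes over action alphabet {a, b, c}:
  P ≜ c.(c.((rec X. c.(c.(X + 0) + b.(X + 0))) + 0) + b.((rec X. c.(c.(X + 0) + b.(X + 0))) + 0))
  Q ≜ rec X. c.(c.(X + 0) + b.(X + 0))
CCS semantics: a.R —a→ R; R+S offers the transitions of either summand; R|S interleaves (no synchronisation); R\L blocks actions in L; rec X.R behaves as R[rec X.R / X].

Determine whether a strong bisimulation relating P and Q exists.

YES

P's transition system — 3 states:
  m0 = c.(c.((rec X. c.(c.(X + 0) + b.(X + 0))) + 0) + b.((rec X. c.(c.(X + 0) + b.(X + 0))) + 0)) ⊢ --c--▸ m1
  m1 = c.((rec X. c.(c.(X + 0) + b.(X + 0))) + 0) + b.((rec X. c.(c.(X + 0) + b.(X + 0))) + 0) ⊢ --b--▸ m2, --c--▸ m2
  m2 = (rec X. c.(c.(X + 0) + b.(X + 0))) + 0 ⊢ --c--▸ m1
Q's transition system — 3 states:
  n0 = rec X. c.(c.(X + 0) + b.(X + 0)) ⊢ --c--▸ n1
  n1 = c.((rec X. c.(c.(X + 0) + b.(X + 0))) + 0) + b.((rec X. c.(c.(X + 0) + b.(X + 0))) + 0) ⊢ --b--▸ n2, --c--▸ n2
  n2 = (rec X. c.(c.(X + 0) + b.(X + 0))) + 0 ⊢ --c--▸ n1
Partition-refinement fixed point:
  B0 = {m0, m2, n0, n2}
  B1 = {m1, n1}
m0 ∈ B0, n0 ∈ B0 → same block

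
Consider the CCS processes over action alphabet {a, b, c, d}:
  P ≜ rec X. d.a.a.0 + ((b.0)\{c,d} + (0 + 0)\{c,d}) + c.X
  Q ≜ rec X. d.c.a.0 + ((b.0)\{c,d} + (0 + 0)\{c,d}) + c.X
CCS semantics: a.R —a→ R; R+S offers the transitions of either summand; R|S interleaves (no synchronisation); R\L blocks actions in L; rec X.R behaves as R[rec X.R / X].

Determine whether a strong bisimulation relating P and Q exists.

Reachable graph of P (5 states):
  p0 = rec X. d.a.a.0 + ((b.0)\{c,d} + (0 + 0)\{c,d}) + c.X has moves ··b··> p1, ··c··> p0, ··d··> p2
  p1 = 0\{c,d} has moves ·
  p2 = a.a.0 has moves ··a··> p3
  p3 = a.0 has moves ··a··> p4
  p4 = 0 has moves ·
Reachable graph of Q (5 states):
  q0 = rec X. d.c.a.0 + ((b.0)\{c,d} + (0 + 0)\{c,d}) + c.X has moves ··b··> q1, ··c··> q0, ··d··> q2
  q1 = 0\{c,d} has moves ·
  q2 = c.a.0 has moves ··c··> q3
  q3 = a.0 has moves ··a··> q4
  q4 = 0 has moves ·
Partition-refinement fixed point:
  B0 = {p0}
  B1 = {p1, p4, q1, q4}
  B2 = {p2}
  B3 = {p3, q3}
  B4 = {q0}
  B5 = {q2}
p0 ∈ B0, q0 ∈ B4 → different blocks

not bisimilar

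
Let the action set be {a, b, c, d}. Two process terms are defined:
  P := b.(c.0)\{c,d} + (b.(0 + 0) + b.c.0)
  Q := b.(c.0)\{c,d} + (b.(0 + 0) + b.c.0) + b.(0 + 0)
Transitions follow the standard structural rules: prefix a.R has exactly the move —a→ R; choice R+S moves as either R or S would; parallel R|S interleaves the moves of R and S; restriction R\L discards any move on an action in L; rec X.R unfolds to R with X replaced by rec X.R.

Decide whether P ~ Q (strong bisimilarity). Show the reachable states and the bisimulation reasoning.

YES

Reachable graph of P (5 states):
  u0 = b.(c.0)\{c,d} + (b.(0 + 0) + b.c.0) | -b-> u1, -b-> u2, -b-> u3
  u1 = (c.0)\{c,d} | ∅
  u2 = 0 + 0 | ∅
  u3 = c.0 | -c-> u4
  u4 = 0 | ∅
Reachable graph of Q (5 states):
  v0 = b.(c.0)\{c,d} + (b.(0 + 0) + b.c.0) + b.(0 + 0) | -b-> v1, -b-> v2, -b-> v3
  v1 = (c.0)\{c,d} | ∅
  v2 = 0 + 0 | ∅
  v3 = c.0 | -c-> v4
  v4 = 0 | ∅
Coarsest stable partition (strong bisimilarity classes):
  B0 = {u0, v0}
  B1 = {u1, u2, u4, v1, v2, v4}
  B2 = {u3, v3}
u0 ∈ B0, v0 ∈ B0 → same block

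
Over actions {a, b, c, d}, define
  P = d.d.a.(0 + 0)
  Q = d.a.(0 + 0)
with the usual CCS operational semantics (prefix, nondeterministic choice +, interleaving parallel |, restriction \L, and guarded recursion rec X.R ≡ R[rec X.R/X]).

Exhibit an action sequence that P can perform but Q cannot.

dd

Reachable graph of P (4 states):
  m0 = d.d.a.(0 + 0) :: -d-> m1
  m1 = d.a.(0 + 0) :: -d-> m2
  m2 = a.(0 + 0) :: -a-> m3
  m3 = 0 + 0 :: deadlocked
Reachable graph of Q (3 states):
  n0 = d.a.(0 + 0) :: -d-> n1
  n1 = a.(0 + 0) :: -a-> n2
  n2 = 0 + 0 :: deadlocked
Run σ = ⟨dd⟩ on P: start {m0}
  after d @ step 1: {m1}
  after d @ step 2: {m2}
  ✓ P
Run σ = ⟨dd⟩ on Q: start {n0}
  after d @ step 1: {n1}
  after d @ step 2: no successor for Q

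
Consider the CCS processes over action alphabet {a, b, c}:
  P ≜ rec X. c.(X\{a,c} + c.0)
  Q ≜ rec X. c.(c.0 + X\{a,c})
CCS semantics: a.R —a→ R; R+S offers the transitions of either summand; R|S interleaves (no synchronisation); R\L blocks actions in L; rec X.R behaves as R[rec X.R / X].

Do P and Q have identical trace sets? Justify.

trace-equivalent

P's transition system — 3 states:
  m0 = rec X. c.(X\{a,c} + c.0) ⊢ -c-> m1
  m1 = (rec X. c.(X\{a,c} + c.0))\{a,c} + c.0 ⊢ -c-> m2
  m2 = 0 ⊢ stopped
Q's transition system — 3 states:
  n0 = rec X. c.(c.0 + X\{a,c}) ⊢ -c-> n1
  n1 = c.0 + (rec X. c.(c.0 + X\{a,c}))\{a,c} ⊢ -c-> n2
  n2 = 0 ⊢ stopped
Partition-refinement fixed point:
  B0 = {m0, n0}
  B1 = {m1, n1}
  B2 = {m2, n2}
m0 ∈ B0, n0 ∈ B0 → same block
Bisimilar ⇒ trace-equivalent.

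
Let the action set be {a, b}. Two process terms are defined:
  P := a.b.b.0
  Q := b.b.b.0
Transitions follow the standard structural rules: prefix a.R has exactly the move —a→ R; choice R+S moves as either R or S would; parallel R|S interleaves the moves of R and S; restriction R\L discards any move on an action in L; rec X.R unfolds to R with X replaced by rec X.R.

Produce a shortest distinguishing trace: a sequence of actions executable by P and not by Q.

a

LTS(P): 4 reachable states
  u0 = a.b.b.0 | =a=> u1
  u1 = b.b.0 | =b=> u2
  u2 = b.0 | =b=> u3
  u3 = 0 | deadlocked
LTS(Q): 4 reachable states
  v0 = b.b.b.0 | =b=> v1
  v1 = b.b.0 | =b=> v2
  v2 = b.0 | =b=> v3
  v3 = 0 | deadlocked
Trace ⟨a⟩ through P, begin at {u0}:
  step 1 (a): {u1}
  — P admits the full trace.
Trace ⟨a⟩ through Q, begin at {v0}:
  step 1 (a): ∅ (Q stuck)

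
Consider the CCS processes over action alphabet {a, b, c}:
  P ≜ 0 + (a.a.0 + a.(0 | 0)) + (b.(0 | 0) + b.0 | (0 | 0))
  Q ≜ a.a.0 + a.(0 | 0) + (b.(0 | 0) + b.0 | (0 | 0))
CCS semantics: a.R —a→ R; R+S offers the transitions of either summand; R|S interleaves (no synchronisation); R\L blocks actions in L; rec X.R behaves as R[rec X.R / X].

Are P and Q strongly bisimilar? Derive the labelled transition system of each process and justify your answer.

P ~ Q

P's transition system — 5 states:
  u0 = 0 + (a.a.0 + a.(0 | 0)) + (b.(0 | 0) + b.0 | (0 | 0)) ⊢ -a-> u1, -a-> u2, -b-> u1, -b-> u3
  u1 = 0 | 0 ⊢ (no moves)
  u2 = a.0 ⊢ -a-> u4
  u3 = 0 | (0 | 0) ⊢ (no moves)
  u4 = 0 ⊢ (no moves)
Q's transition system — 5 states:
  v0 = a.a.0 + a.(0 | 0) + (b.(0 | 0) + b.0 | (0 | 0)) ⊢ -a-> v1, -a-> v2, -b-> v1, -b-> v3
  v1 = 0 | 0 ⊢ (no moves)
  v2 = a.0 ⊢ -a-> v4
  v3 = 0 | (0 | 0) ⊢ (no moves)
  v4 = 0 ⊢ (no moves)
Coarsest stable partition (strong bisimilarity classes):
  B0 = {u0, v0}
  B1 = {u1, u3, u4, v1, v3, v4}
  B2 = {u2, v2}
u0 ∈ B0, v0 ∈ B0 → same block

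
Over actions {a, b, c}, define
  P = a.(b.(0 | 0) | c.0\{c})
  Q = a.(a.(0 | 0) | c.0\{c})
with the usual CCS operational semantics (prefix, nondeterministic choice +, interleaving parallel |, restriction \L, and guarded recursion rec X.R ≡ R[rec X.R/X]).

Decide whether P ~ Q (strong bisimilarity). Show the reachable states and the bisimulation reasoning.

LTS(P): 5 reachable states
  p0 = a.(b.(0 | 0) | c.0\{c}) ⊢ -a-> p1
  p1 = b.(0 | 0) | c.0\{c} ⊢ -b-> p2, -c-> p3
  p2 = 0 | 0 | c.0\{c} ⊢ -c-> p4
  p3 = b.(0 | 0) | 0\{c} ⊢ -b-> p4
  p4 = 0 | 0 | 0\{c} ⊢ (no moves)
LTS(Q): 5 reachable states
  q0 = a.(a.(0 | 0) | c.0\{c}) ⊢ -a-> q1
  q1 = a.(0 | 0) | c.0\{c} ⊢ -a-> q2, -c-> q3
  q2 = 0 | 0 | c.0\{c} ⊢ -c-> q4
  q3 = a.(0 | 0) | 0\{c} ⊢ -a-> q4
  q4 = 0 | 0 | 0\{c} ⊢ (no moves)
Coarsest stable partition (strong bisimilarity classes):
  B0 = {p0}
  B1 = {p1}
  B2 = {p3}
  B3 = {p4, q4}
  B4 = {p2, q2}
  B5 = {q0}
  B6 = {q1}
  B7 = {q3}
p0 ∈ B0, q0 ∈ B5 → different blocks

not bisimilar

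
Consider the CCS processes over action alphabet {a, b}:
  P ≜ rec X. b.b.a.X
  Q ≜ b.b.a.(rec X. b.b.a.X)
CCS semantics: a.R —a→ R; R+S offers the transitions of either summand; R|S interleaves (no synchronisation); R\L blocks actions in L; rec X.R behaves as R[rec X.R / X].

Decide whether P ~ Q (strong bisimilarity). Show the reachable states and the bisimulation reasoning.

P ~ Q

LTS(P): 3 reachable states
  p0 = rec X. b.b.a.X :: --b--▸ p1
  p1 = b.a.(rec X. b.b.a.X) :: --b--▸ p2
  p2 = a.(rec X. b.b.a.X) :: --a--▸ p0
LTS(Q): 4 reachable states
  q0 = b.b.a.(rec X. b.b.a.X) :: --b--▸ q1
  q1 = b.a.(rec X. b.b.a.X) :: --b--▸ q2
  q2 = a.(rec X. b.b.a.X) :: --a--▸ q3
  q3 = rec X. b.b.a.X :: --b--▸ q1
Coarsest stable partition (strong bisimilarity classes):
  B0 = {p0, q0, q3}
  B1 = {p1, q1}
  B2 = {p2, q2}
p0 ∈ B0, q0 ∈ B0 → same block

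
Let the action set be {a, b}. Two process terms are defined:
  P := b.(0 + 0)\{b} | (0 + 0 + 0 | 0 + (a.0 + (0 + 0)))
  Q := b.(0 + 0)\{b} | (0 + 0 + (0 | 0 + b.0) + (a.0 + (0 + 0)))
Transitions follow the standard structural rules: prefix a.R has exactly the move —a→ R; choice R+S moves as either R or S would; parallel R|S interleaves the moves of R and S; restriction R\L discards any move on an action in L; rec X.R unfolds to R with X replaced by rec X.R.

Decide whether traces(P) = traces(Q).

LTS(P): 4 reachable states
  s0 = b.(0 + 0)\{b} | (0 + 0 + 0 | 0 + (a.0 + (0 + 0))) | -a-> s1, -b-> s2
  s1 = b.(0 + 0)\{b} | 0 | -b-> s3
  s2 = (0 + 0)\{b} | (0 + 0 + 0 | 0 + (a.0 + (0 + 0))) | -a-> s3
  s3 = (0 + 0)\{b} | 0 | ∅
LTS(Q): 4 reachable states
  t0 = b.(0 + 0)\{b} | (0 + 0 + (0 | 0 + b.0) + (a.0 + (0 + 0))) | -a-> t1, -b-> t1, -b-> t2
  t1 = b.(0 + 0)\{b} | 0 | -b-> t3
  t2 = (0 + 0)\{b} | (0 + 0 + (0 | 0 + b.0) + (a.0 + (0 + 0))) | -a-> t3, -b-> t3
  t3 = (0 + 0)\{b} | 0 | ∅
Executing bb from Q (initial set {t0}):
  step 1 (b): {t1, t2}
  step 2 (b): {t3}
  — Q admits the full trace.
Executing bb from P (initial set {s0}):
  step 1 (b): {s2}
  step 2 (b): ∅ (P stuck)

trace-distinct — witness ⟨bb⟩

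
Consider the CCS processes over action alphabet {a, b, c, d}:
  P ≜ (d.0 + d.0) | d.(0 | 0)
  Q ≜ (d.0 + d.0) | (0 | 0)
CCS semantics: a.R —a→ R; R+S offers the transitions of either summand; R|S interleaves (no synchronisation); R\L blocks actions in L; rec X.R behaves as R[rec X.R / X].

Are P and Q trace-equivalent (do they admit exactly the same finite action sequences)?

NO — witness ⟨dd⟩

LTS(P): 4 reachable states
  p0 = (d.0 + d.0) | d.(0 | 0) ⊢ --d--▸ p1, --d--▸ p2
  p1 = (d.0 + d.0) | (0 | 0) ⊢ --d--▸ p3
  p2 = 0 | d.(0 | 0) ⊢ --d--▸ p3
  p3 = 0 | (0 | 0) ⊢ deadlocked
LTS(Q): 2 reachable states
  q0 = (d.0 + d.0) | (0 | 0) ⊢ --d--▸ q1
  q1 = 0 | (0 | 0) ⊢ deadlocked
Trace ⟨dd⟩ through P, begin at {p0}:
  after d @ step 1: {p1, p2}
  after d @ step 2: {p3}
  — P admits the full trace.
Trace ⟨dd⟩ through Q, begin at {q0}:
  after d @ step 1: {q1}
  after d @ step 2: no successor for Q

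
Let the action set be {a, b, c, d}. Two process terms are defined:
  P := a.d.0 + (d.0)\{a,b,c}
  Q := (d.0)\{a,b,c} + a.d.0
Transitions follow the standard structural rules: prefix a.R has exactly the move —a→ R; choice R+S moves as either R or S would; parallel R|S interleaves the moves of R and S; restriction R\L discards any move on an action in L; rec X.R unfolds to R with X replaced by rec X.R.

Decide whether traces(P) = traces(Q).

LTS(P): 4 reachable states
  m0 = a.d.0 + (d.0)\{a,b,c} → -a-> m1, -d-> m2
  m1 = d.0 → -d-> m3
  m2 = 0\{a,b,c} → stopped
  m3 = 0 → stopped
LTS(Q): 4 reachable states
  n0 = (d.0)\{a,b,c} + a.d.0 → -a-> n1, -d-> n2
  n1 = d.0 → -d-> n3
  n2 = 0\{a,b,c} → stopped
  n3 = 0 → stopped
Bisimilarity quotient blocks:
  B0 = {m0, n0}
  B1 = {m2, m3, n2, n3}
  B2 = {m1, n1}
m0 ∈ B0, n0 ∈ B0 → same block
Bisimilar ⇒ trace-equivalent.

traces(P) = traces(Q)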